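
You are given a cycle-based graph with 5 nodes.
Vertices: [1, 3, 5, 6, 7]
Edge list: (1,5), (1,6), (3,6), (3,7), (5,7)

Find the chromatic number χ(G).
χ(G) = 3

Clique number ω(G) = 2 (lower bound: χ ≥ ω).
Odd cycle [1, 5, 7, 3, 6] needs 3 colors (χ ≥ 3).
The coloring below uses 3 colors, so χ(G) = 3.
A valid 3-coloring: color 1: [1, 3]; color 2: [5, 6]; color 3: [7].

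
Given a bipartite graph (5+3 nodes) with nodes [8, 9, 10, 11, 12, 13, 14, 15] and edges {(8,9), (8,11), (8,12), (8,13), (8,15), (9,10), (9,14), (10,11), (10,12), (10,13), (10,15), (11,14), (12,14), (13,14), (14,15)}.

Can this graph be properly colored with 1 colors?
No, G is not 1-colorable

Edge (8,9) forces its endpoints to differ, so 1 color is not enough.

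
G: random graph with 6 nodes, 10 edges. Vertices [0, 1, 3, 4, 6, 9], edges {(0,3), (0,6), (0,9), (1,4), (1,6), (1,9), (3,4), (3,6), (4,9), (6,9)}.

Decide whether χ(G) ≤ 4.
A valid 4-coloring: color 1: [4, 6]; color 2: [3, 9]; color 3: [0, 1].
(χ(G) = 3 ≤ 4.)

Yes, G is 4-colorable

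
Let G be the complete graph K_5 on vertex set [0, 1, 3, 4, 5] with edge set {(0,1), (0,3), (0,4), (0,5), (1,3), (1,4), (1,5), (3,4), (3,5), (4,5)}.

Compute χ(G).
Clique number ω(G) = 5 (lower bound: χ ≥ ω).
The clique on [0, 1, 3, 4, 5] has size 5, forcing χ ≥ 5, and the coloring below uses 5 colors, so χ(G) = 5.
A valid 5-coloring: color 1: [0]; color 2: [3]; color 3: [1]; color 4: [5]; color 5: [4].

χ(G) = 5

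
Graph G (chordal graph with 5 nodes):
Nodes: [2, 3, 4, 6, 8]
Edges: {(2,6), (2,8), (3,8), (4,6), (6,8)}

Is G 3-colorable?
Yes, G is 3-colorable

A valid 3-coloring: color 1: [3, 6]; color 2: [4, 8]; color 3: [2].
(χ(G) = 3 ≤ 3.)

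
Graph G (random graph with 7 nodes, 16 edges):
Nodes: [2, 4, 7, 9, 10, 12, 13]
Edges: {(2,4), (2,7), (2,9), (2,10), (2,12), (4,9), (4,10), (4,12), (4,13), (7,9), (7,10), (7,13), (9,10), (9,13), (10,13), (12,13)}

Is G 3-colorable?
The clique on vertices [2, 4, 9, 10] has size 4 > 3, so it alone needs 4 colors.

No, G is not 3-colorable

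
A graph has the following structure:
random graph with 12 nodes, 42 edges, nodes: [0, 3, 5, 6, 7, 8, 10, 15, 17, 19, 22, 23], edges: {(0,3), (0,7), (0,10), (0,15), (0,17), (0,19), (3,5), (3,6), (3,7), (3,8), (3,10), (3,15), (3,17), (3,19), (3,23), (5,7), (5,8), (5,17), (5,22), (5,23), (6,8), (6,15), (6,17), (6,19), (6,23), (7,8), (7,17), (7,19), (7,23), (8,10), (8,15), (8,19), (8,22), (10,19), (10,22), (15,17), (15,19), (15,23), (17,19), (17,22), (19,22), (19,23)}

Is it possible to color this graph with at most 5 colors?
Yes, G is 5-colorable

A valid 5-coloring: color 1: [3, 22]; color 2: [5, 19]; color 3: [8, 17, 23]; color 4: [7, 10, 15]; color 5: [0, 6].
(χ(G) = 5 ≤ 5.)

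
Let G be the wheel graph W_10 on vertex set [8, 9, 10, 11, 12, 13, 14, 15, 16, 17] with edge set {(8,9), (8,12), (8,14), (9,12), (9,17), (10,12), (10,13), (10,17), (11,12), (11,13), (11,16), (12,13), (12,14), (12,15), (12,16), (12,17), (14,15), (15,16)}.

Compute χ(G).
Clique number ω(G) = 3 (lower bound: χ ≥ ω).
Odd cycle [15, 14, 8, 9, 17, 10, 13, 11, 16] needs 3 colors (χ ≥ 3).
Vertex 12 is adjacent to every vertex of [8, 9, 10, 11, 13, 14, 15, 16, 17], which already need 3 colors among themselves, so 12 needs a new color (χ ≥ 4).
The coloring below uses 4 colors, so χ(G) = 4.
A valid 4-coloring: color 1: [12]; color 2: [8, 11, 15, 17]; color 3: [9, 10, 14, 16]; color 4: [13].

χ(G) = 4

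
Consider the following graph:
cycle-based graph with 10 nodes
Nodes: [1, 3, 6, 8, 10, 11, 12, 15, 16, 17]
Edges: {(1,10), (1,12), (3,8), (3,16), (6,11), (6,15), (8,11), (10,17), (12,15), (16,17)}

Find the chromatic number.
χ(G) = 2

Clique number ω(G) = 2 (lower bound: χ ≥ ω).
The graph is bipartite (no odd cycle), so 2 colors suffice: χ(G) = 2.
A valid 2-coloring: color 1: [1, 3, 11, 15, 17]; color 2: [6, 8, 10, 12, 16].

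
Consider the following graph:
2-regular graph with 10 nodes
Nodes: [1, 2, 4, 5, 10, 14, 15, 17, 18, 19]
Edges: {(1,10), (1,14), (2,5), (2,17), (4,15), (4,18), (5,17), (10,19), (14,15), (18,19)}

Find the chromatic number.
Clique number ω(G) = 3 (lower bound: χ ≥ ω).
The clique on [2, 5, 17] has size 3, forcing χ ≥ 3, and the coloring below uses 3 colors, so χ(G) = 3.
A valid 3-coloring: color 1: [5, 10, 15, 18]; color 2: [1, 2, 4, 19]; color 3: [14, 17].

χ(G) = 3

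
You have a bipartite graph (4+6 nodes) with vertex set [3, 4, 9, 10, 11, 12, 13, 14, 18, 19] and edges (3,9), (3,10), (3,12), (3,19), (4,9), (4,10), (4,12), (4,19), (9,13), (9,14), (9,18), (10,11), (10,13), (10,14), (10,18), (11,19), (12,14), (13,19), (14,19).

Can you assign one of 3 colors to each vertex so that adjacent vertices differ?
Yes, G is 3-colorable

A valid 3-coloring: color 1: [9, 10, 12, 19]; color 2: [3, 4, 11, 13, 14, 18].
(χ(G) = 2 ≤ 3.)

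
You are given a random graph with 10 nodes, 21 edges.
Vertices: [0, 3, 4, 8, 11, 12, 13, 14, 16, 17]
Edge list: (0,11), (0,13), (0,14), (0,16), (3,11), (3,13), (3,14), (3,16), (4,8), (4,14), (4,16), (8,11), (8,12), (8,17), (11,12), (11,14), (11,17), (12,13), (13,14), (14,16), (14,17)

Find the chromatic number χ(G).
Clique number ω(G) = 3 (lower bound: χ ≥ ω).
The clique on [8, 11, 17] has size 3, forcing χ ≥ 3, and the coloring below uses 3 colors, so χ(G) = 3.
A valid 3-coloring: color 1: [8, 14]; color 2: [11, 13, 16]; color 3: [0, 3, 4, 12, 17].

χ(G) = 3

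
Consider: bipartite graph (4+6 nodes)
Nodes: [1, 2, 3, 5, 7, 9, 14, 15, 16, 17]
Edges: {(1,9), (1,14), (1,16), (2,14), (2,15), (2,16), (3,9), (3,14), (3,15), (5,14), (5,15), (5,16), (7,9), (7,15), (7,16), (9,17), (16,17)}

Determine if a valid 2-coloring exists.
Yes, G is 2-colorable

A valid 2-coloring: color 1: [9, 14, 15, 16]; color 2: [1, 2, 3, 5, 7, 17].
(χ(G) = 2 ≤ 2.)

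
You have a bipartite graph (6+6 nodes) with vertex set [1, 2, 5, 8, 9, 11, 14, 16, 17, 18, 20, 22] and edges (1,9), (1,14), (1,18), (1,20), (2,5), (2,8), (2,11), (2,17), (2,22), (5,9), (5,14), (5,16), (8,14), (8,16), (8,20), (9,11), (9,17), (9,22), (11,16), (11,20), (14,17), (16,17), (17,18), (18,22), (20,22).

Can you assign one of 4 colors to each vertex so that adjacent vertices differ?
A valid 4-coloring: color 1: [1, 5, 8, 11, 17, 22]; color 2: [2, 9, 14, 16, 18, 20].
(χ(G) = 2 ≤ 4.)

Yes, G is 4-colorable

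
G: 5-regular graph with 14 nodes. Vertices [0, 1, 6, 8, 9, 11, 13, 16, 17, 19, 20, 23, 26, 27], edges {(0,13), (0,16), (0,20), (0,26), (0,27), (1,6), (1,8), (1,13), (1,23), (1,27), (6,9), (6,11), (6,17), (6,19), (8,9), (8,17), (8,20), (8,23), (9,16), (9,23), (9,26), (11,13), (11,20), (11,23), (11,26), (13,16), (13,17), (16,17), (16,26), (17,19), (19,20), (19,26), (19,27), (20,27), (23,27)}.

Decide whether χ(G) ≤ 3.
Suppose a proper 3-coloring c exists. The clique [0, 13, 16] takes 3 distinct colors; by symmetry let c(0) = 1, c(13) = 2, c(16) = 3.
- Vertex 17: neighbors [13, 16] already have colors [2, 3] ⇒ c(17) = 1.
- Vertex 26: neighbors [0, 16] already have colors [1, 3] ⇒ c(26) = 2.
- Vertex 9: neighbors [26, 16] already have colors [2, 3] ⇒ c(9) = 1.
- Vertex 19: neighbors [17, 26] already have colors [1, 2] ⇒ c(19) = 3.
- Vertex 20: neighbors [0, 19] already have colors [1, 3] ⇒ c(20) = 2.
- Vertex 27: neighbors [0, 20, 19] already have colors [1, 2, 3] — all 3 colors blocked. Contradiction.
The forced assignments end in a contradiction, so G has no proper 3-coloring (χ ≥ 4).

No, G is not 3-colorable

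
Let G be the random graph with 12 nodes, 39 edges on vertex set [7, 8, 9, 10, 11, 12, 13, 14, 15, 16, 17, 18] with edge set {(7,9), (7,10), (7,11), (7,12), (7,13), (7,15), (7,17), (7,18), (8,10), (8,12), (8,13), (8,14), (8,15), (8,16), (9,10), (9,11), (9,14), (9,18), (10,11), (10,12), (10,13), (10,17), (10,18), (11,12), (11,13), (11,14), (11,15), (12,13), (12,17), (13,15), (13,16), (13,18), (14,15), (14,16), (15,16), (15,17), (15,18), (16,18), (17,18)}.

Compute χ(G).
χ(G) = 5

Clique number ω(G) = 5 (lower bound: χ ≥ ω).
The clique on [7, 10, 11, 12, 13] has size 5, forcing χ ≥ 5, and the coloring below uses 5 colors, so χ(G) = 5.
A valid 5-coloring: color 1: [10, 15]; color 2: [7, 8]; color 3: [9, 13, 17]; color 4: [12, 14, 18]; color 5: [11, 16].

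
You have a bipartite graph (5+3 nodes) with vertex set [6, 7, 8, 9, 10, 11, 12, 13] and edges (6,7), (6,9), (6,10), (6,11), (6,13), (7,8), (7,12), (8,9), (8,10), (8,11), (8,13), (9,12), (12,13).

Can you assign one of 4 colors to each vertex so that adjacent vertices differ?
A valid 4-coloring: color 1: [6, 8, 12]; color 2: [7, 9, 10, 11, 13].
(χ(G) = 2 ≤ 4.)

Yes, G is 4-colorable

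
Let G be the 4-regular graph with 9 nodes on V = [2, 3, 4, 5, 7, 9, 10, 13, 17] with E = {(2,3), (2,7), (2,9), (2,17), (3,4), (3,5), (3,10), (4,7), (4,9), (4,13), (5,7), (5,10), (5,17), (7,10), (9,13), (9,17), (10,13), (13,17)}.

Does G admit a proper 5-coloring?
Yes, G is 5-colorable

A valid 5-coloring: color 1: [9, 10]; color 2: [2, 5, 13]; color 3: [3, 7, 17]; color 4: [4].
(χ(G) = 3 ≤ 5.)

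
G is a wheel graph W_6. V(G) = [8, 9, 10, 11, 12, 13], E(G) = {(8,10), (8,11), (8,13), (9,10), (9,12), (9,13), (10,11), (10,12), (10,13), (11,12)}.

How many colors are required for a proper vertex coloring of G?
Clique number ω(G) = 3 (lower bound: χ ≥ ω).
Odd cycle [12, 11, 8, 13, 9] needs 3 colors (χ ≥ 3).
Vertex 10 is adjacent to every vertex of [8, 9, 11, 12, 13], which already need 3 colors among themselves, so 10 needs a new color (χ ≥ 4).
The coloring below uses 4 colors, so χ(G) = 4.
A valid 4-coloring: color 1: [10]; color 2: [12, 13]; color 3: [9, 11]; color 4: [8].

χ(G) = 4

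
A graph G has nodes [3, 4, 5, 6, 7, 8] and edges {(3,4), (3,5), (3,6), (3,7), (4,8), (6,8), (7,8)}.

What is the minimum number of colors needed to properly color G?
Clique number ω(G) = 2 (lower bound: χ ≥ ω).
The graph is bipartite (no odd cycle), so 2 colors suffice: χ(G) = 2.
A valid 2-coloring: color 1: [3, 8]; color 2: [4, 5, 6, 7].

χ(G) = 2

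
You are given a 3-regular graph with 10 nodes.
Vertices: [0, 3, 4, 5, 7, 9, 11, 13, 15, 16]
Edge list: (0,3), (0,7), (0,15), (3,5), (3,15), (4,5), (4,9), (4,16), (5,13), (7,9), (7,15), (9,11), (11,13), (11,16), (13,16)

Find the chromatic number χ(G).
Clique number ω(G) = 3 (lower bound: χ ≥ ω).
The clique on [0, 3, 15] has size 3, forcing χ ≥ 3, and the coloring below uses 3 colors, so χ(G) = 3.
A valid 3-coloring: color 1: [3, 4, 7, 13]; color 2: [0, 5, 9, 16]; color 3: [11, 15].

χ(G) = 3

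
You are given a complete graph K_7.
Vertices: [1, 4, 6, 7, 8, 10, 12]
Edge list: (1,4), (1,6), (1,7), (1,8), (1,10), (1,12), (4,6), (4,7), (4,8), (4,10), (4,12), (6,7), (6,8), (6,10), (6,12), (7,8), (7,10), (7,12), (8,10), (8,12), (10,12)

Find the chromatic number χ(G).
χ(G) = 7

Clique number ω(G) = 7 (lower bound: χ ≥ ω).
The clique on [1, 4, 6, 7, 8, 10, 12] has size 7, forcing χ ≥ 7, and the coloring below uses 7 colors, so χ(G) = 7.
A valid 7-coloring: color 1: [10]; color 2: [8]; color 3: [4]; color 4: [1]; color 5: [7]; color 6: [6]; color 7: [12].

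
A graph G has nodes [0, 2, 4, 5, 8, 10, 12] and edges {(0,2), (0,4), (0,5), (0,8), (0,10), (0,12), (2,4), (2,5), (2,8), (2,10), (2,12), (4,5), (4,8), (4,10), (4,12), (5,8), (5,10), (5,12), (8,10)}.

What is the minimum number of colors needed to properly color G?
Clique number ω(G) = 6 (lower bound: χ ≥ ω).
The clique on [0, 2, 4, 5, 8, 10] has size 6, forcing χ ≥ 6, and the coloring below uses 6 colors, so χ(G) = 6.
A valid 6-coloring: color 1: [4]; color 2: [2]; color 3: [5]; color 4: [0]; color 5: [8, 12]; color 6: [10].

χ(G) = 6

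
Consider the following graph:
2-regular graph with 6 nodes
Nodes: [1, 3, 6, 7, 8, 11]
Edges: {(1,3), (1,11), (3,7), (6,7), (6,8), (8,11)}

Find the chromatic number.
Clique number ω(G) = 2 (lower bound: χ ≥ ω).
The graph is bipartite (no odd cycle), so 2 colors suffice: χ(G) = 2.
A valid 2-coloring: color 1: [1, 7, 8]; color 2: [3, 6, 11].

χ(G) = 2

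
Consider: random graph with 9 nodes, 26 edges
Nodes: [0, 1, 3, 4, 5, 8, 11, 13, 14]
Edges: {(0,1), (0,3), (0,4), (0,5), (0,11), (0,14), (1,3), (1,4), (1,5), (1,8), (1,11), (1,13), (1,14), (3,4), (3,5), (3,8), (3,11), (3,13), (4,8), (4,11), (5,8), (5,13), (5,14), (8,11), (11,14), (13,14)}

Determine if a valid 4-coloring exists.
No, G is not 4-colorable

The clique on vertices [0, 1, 3, 4, 11] has size 5 > 4, so it alone needs 5 colors.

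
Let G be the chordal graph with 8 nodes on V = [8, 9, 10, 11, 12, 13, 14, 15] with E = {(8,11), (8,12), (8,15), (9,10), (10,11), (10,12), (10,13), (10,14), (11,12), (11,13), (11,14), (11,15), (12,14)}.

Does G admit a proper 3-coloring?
No, G is not 3-colorable

The clique on vertices [10, 11, 12, 14] has size 4 > 3, so it alone needs 4 colors.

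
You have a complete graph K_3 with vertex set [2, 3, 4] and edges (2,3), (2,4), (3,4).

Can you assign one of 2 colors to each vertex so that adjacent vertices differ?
No, G is not 2-colorable

The clique on vertices [2, 3, 4] has size 3 > 2, so it alone needs 3 colors.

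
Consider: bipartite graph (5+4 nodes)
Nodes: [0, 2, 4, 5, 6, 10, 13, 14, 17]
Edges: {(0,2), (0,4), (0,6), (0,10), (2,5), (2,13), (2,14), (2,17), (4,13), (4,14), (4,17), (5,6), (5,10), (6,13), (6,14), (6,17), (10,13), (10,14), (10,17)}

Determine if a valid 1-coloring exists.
No, G is not 1-colorable

Edge (0,2) forces its endpoints to differ, so 1 color is not enough.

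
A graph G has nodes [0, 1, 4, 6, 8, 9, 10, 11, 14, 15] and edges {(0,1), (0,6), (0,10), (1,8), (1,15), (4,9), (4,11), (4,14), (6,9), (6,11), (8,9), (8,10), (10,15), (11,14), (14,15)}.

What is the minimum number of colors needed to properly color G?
Clique number ω(G) = 3 (lower bound: χ ≥ ω).
The clique on [4, 11, 14] has size 3, forcing χ ≥ 3, and the coloring below uses 3 colors, so χ(G) = 3.
A valid 3-coloring: color 1: [0, 8, 11, 15]; color 2: [1, 9, 10, 14]; color 3: [4, 6].

χ(G) = 3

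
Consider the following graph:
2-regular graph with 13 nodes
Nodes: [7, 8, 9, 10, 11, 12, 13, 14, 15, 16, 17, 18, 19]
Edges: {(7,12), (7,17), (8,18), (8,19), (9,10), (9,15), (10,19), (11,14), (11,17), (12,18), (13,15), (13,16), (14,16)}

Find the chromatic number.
χ(G) = 3

Clique number ω(G) = 2 (lower bound: χ ≥ ω).
Odd cycle [12, 7, 17, 11, 14, 16, 13, 15, 9, 10, 19, 8, 18] needs 3 colors (χ ≥ 3).
The coloring below uses 3 colors, so χ(G) = 3.
A valid 3-coloring: color 1: [8, 9, 12, 13, 14, 17]; color 2: [7, 10, 11, 15, 16, 18]; color 3: [19].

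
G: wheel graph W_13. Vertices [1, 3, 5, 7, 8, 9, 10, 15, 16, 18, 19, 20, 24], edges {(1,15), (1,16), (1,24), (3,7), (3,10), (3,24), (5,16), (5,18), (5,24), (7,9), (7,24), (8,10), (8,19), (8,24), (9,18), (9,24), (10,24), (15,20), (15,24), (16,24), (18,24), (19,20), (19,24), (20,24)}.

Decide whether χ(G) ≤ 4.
A valid 4-coloring: color 1: [24]; color 2: [1, 3, 5, 8, 9, 20]; color 3: [7, 10, 15, 16, 18, 19].
(χ(G) = 3 ≤ 4.)

Yes, G is 4-colorable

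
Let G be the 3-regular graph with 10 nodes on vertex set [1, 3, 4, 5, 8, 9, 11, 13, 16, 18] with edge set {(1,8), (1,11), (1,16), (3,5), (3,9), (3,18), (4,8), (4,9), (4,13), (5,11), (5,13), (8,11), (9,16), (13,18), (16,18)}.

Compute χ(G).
Clique number ω(G) = 3 (lower bound: χ ≥ ω).
The clique on [1, 8, 11] has size 3, forcing χ ≥ 3, and the coloring below uses 3 colors, so χ(G) = 3.
A valid 3-coloring: color 1: [8, 9, 13]; color 2: [3, 4, 11, 16]; color 3: [1, 5, 18].

χ(G) = 3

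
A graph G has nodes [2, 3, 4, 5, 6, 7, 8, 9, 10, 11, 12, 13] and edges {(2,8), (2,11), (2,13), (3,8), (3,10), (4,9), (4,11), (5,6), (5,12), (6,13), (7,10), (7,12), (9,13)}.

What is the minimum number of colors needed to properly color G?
Clique number ω(G) = 2 (lower bound: χ ≥ ω).
Odd cycle [5, 12, 7, 10, 3, 8, 2, 13, 6] needs 3 colors (χ ≥ 3).
The coloring below uses 3 colors, so χ(G) = 3.
A valid 3-coloring: color 1: [4, 8, 10, 12, 13]; color 2: [2, 3, 5, 7, 9]; color 3: [6, 11].

χ(G) = 3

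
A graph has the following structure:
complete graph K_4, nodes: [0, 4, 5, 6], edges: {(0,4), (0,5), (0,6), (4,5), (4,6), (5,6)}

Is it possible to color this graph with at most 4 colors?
A valid 4-coloring: color 1: [6]; color 2: [0]; color 3: [5]; color 4: [4].
(χ(G) = 4 ≤ 4.)

Yes, G is 4-colorable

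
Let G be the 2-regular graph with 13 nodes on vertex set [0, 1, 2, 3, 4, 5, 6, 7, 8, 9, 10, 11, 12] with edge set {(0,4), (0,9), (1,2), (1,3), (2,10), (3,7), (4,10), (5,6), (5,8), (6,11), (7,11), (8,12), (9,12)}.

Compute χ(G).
χ(G) = 3

Clique number ω(G) = 2 (lower bound: χ ≥ ω).
Odd cycle [4, 10, 2, 1, 3, 7, 11, 6, 5, 8, 12, 9, 0] needs 3 colors (χ ≥ 3).
The coloring below uses 3 colors, so χ(G) = 3.
A valid 3-coloring: color 1: [2, 3, 4, 6, 8, 9]; color 2: [0, 1, 5, 7, 10, 12]; color 3: [11].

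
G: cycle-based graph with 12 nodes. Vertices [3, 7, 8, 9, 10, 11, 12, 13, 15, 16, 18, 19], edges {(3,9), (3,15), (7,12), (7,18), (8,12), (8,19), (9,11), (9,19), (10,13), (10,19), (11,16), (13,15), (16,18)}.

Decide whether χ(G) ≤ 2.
A valid 2-coloring: color 1: [7, 8, 9, 10, 15, 16]; color 2: [3, 11, 12, 13, 18, 19].
(χ(G) = 2 ≤ 2.)

Yes, G is 2-colorable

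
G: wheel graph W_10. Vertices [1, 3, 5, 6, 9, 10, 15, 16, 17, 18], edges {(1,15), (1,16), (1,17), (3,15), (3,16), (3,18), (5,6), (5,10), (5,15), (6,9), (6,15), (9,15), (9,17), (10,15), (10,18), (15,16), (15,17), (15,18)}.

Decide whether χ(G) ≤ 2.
No, G is not 2-colorable

The clique on vertices [1, 15, 16] has size 3 > 2, so it alone needs 3 colors.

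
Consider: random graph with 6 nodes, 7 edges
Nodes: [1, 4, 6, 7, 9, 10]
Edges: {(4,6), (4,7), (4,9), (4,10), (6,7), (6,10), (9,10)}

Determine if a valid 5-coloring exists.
A valid 5-coloring: color 1: [1, 4]; color 2: [7, 10]; color 3: [6, 9].
(χ(G) = 3 ≤ 5.)

Yes, G is 5-colorable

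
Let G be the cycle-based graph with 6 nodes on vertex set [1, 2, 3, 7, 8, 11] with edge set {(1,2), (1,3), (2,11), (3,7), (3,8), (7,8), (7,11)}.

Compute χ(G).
Clique number ω(G) = 3 (lower bound: χ ≥ ω).
The clique on [3, 7, 8] has size 3, forcing χ ≥ 3, and the coloring below uses 3 colors, so χ(G) = 3.
A valid 3-coloring: color 1: [2, 7]; color 2: [3, 11]; color 3: [1, 8].

χ(G) = 3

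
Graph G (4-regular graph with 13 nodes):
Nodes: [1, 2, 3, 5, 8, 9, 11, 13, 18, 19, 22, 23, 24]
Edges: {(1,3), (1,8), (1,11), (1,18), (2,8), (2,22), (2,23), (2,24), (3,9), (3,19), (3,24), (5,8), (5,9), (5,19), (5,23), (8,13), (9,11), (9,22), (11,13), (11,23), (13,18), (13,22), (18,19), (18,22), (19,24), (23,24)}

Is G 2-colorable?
No, G is not 2-colorable

The clique on vertices [2, 23, 24] has size 3 > 2, so it alone needs 3 colors.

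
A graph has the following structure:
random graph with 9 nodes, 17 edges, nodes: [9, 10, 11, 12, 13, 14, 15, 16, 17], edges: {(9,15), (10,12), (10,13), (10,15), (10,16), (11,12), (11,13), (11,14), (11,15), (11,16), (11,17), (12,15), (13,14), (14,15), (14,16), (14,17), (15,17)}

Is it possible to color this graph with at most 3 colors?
The clique on vertices [11, 14, 15, 17] has size 4 > 3, so it alone needs 4 colors.

No, G is not 3-colorable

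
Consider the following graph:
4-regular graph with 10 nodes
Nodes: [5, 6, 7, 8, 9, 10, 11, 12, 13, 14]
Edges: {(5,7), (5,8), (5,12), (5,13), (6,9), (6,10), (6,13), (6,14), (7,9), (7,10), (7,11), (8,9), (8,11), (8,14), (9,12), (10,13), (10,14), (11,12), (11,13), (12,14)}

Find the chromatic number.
χ(G) = 3

Clique number ω(G) = 3 (lower bound: χ ≥ ω).
The clique on [6, 10, 13] has size 3, forcing χ ≥ 3, and the coloring below uses 3 colors, so χ(G) = 3.
A valid 3-coloring: color 1: [5, 9, 10, 11]; color 2: [7, 13, 14]; color 3: [6, 8, 12].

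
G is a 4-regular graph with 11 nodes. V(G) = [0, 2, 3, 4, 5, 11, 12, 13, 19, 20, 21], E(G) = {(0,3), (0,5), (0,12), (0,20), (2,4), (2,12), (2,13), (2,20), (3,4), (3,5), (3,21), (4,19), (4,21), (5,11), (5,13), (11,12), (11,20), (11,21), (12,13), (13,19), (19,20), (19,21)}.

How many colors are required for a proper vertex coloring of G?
Clique number ω(G) = 3 (lower bound: χ ≥ ω).
The clique on [0, 3, 5] has size 3, forcing χ ≥ 3, and the coloring below uses 3 colors, so χ(G) = 3.
A valid 3-coloring: color 1: [2, 3, 11, 19]; color 2: [0, 13, 21]; color 3: [4, 5, 12, 20].

χ(G) = 3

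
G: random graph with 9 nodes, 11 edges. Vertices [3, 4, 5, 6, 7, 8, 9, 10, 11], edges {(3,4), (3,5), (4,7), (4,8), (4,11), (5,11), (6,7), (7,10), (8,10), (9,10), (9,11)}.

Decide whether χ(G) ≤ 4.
A valid 4-coloring: color 1: [4, 5, 6, 10]; color 2: [3, 7, 8, 11]; color 3: [9].
(χ(G) = 3 ≤ 4.)

Yes, G is 4-colorable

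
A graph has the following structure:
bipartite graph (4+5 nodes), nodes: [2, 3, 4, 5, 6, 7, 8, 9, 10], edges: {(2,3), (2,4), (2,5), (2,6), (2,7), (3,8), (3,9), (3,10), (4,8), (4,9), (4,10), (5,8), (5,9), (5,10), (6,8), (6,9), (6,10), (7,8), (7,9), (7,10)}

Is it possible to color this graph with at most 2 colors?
Yes, G is 2-colorable

A valid 2-coloring: color 1: [2, 8, 9, 10]; color 2: [3, 4, 5, 6, 7].
(χ(G) = 2 ≤ 2.)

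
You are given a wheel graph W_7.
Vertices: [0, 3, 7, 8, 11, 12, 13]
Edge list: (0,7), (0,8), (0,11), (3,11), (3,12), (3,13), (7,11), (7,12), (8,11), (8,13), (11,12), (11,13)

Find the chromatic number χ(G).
χ(G) = 3

Clique number ω(G) = 3 (lower bound: χ ≥ ω).
The clique on [0, 8, 11] has size 3, forcing χ ≥ 3, and the coloring below uses 3 colors, so χ(G) = 3.
A valid 3-coloring: color 1: [11]; color 2: [0, 12, 13]; color 3: [3, 7, 8].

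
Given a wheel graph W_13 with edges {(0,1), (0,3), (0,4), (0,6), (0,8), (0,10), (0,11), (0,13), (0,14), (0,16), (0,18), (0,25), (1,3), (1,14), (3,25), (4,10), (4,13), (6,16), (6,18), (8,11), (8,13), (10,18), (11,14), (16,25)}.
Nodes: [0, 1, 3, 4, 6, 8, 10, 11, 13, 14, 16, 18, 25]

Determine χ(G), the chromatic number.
Clique number ω(G) = 3 (lower bound: χ ≥ ω).
The clique on [0, 1, 3] has size 3, forcing χ ≥ 3, and the coloring below uses 3 colors, so χ(G) = 3.
A valid 3-coloring: color 1: [0]; color 2: [3, 4, 8, 14, 16, 18]; color 3: [1, 6, 10, 11, 13, 25].

χ(G) = 3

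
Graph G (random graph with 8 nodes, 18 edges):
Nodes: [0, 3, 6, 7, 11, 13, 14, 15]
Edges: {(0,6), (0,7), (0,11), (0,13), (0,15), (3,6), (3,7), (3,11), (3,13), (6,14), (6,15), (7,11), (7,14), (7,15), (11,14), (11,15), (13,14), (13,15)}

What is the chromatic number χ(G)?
Clique number ω(G) = 4 (lower bound: χ ≥ ω).
The clique on [0, 7, 11, 15] has size 4, forcing χ ≥ 4, and the coloring below uses 4 colors, so χ(G) = 4.
A valid 4-coloring: color 1: [0, 3, 14]; color 2: [15]; color 3: [6, 11, 13]; color 4: [7].

χ(G) = 4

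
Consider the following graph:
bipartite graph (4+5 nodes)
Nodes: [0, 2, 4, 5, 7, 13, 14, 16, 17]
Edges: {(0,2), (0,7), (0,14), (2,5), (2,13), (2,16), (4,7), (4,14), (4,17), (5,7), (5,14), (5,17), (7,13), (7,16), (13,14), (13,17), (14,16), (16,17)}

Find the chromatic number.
Clique number ω(G) = 2 (lower bound: χ ≥ ω).
The graph is bipartite (no odd cycle), so 2 colors suffice: χ(G) = 2.
A valid 2-coloring: color 1: [2, 7, 14, 17]; color 2: [0, 4, 5, 13, 16].

χ(G) = 2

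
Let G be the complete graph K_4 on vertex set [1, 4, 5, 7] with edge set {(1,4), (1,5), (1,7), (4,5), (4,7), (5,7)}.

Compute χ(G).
Clique number ω(G) = 4 (lower bound: χ ≥ ω).
The clique on [1, 4, 5, 7] has size 4, forcing χ ≥ 4, and the coloring below uses 4 colors, so χ(G) = 4.
A valid 4-coloring: color 1: [4]; color 2: [1]; color 3: [5]; color 4: [7].

χ(G) = 4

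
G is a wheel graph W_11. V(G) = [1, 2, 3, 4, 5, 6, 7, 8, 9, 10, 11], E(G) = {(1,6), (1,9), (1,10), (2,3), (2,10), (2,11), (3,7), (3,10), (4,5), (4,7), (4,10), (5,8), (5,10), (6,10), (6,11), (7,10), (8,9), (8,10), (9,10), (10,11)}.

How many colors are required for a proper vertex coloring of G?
Clique number ω(G) = 3 (lower bound: χ ≥ ω).
The clique on [1, 9, 10] has size 3, forcing χ ≥ 3, and the coloring below uses 3 colors, so χ(G) = 3.
A valid 3-coloring: color 1: [10]; color 2: [1, 3, 4, 8, 11]; color 3: [2, 5, 6, 7, 9].

χ(G) = 3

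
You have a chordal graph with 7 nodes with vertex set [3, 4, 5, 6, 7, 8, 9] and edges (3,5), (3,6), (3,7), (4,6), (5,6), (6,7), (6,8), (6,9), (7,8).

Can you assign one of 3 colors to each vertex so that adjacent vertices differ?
A valid 3-coloring: color 1: [6]; color 2: [3, 4, 8, 9]; color 3: [5, 7].
(χ(G) = 3 ≤ 3.)

Yes, G is 3-colorable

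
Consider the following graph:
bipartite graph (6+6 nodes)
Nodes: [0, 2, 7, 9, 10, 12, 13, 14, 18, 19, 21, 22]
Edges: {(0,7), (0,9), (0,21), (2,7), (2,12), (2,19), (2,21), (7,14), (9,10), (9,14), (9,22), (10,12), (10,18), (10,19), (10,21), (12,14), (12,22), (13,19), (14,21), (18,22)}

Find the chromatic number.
Clique number ω(G) = 2 (lower bound: χ ≥ ω).
The graph is bipartite (no odd cycle), so 2 colors suffice: χ(G) = 2.
A valid 2-coloring: color 1: [0, 2, 10, 13, 14, 22]; color 2: [7, 9, 12, 18, 19, 21].

χ(G) = 2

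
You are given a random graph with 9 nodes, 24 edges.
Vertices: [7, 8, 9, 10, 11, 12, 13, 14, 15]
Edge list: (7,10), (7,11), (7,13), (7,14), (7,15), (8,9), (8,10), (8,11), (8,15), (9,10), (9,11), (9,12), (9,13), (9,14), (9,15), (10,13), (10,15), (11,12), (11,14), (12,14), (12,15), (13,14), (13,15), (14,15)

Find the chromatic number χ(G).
χ(G) = 4

Clique number ω(G) = 4 (lower bound: χ ≥ ω).
The clique on [9, 11, 12, 14] has size 4, forcing χ ≥ 4, and the coloring below uses 4 colors, so χ(G) = 4.
A valid 4-coloring: color 1: [7, 9]; color 2: [11, 15]; color 3: [10, 14]; color 4: [8, 12, 13].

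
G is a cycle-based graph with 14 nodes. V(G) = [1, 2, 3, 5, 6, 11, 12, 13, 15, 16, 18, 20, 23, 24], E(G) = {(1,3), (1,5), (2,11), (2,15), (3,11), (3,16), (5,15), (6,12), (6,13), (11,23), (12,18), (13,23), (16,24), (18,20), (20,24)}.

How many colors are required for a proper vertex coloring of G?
χ(G) = 2

Clique number ω(G) = 2 (lower bound: χ ≥ ω).
The graph is bipartite (no odd cycle), so 2 colors suffice: χ(G) = 2.
A valid 2-coloring: color 1: [2, 3, 5, 6, 18, 23, 24]; color 2: [1, 11, 12, 13, 15, 16, 20].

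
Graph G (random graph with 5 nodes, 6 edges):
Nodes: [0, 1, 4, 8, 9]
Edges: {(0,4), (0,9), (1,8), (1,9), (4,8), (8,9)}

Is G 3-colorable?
Yes, G is 3-colorable

A valid 3-coloring: color 1: [0, 8]; color 2: [4, 9]; color 3: [1].
(χ(G) = 3 ≤ 3.)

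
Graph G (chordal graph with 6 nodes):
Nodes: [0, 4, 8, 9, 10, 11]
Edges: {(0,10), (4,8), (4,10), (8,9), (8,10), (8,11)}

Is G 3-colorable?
A valid 3-coloring: color 1: [0, 8]; color 2: [9, 10, 11]; color 3: [4].
(χ(G) = 3 ≤ 3.)

Yes, G is 3-colorable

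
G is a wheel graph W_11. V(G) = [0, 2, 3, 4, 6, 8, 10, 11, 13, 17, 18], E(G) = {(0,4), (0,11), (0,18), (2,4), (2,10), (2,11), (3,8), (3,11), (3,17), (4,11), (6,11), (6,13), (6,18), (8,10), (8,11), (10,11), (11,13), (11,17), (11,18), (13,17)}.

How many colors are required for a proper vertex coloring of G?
Clique number ω(G) = 3 (lower bound: χ ≥ ω).
The clique on [0, 11, 18] has size 3, forcing χ ≥ 3, and the coloring below uses 3 colors, so χ(G) = 3.
A valid 3-coloring: color 1: [11]; color 2: [0, 2, 6, 8, 17]; color 3: [3, 4, 10, 13, 18].

χ(G) = 3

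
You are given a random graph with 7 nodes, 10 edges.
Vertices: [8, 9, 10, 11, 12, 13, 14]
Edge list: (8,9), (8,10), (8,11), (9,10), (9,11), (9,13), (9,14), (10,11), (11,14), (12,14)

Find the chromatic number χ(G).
χ(G) = 4

Clique number ω(G) = 4 (lower bound: χ ≥ ω).
The clique on [8, 9, 10, 11] has size 4, forcing χ ≥ 4, and the coloring below uses 4 colors, so χ(G) = 4.
A valid 4-coloring: color 1: [9, 12]; color 2: [11, 13]; color 3: [10, 14]; color 4: [8].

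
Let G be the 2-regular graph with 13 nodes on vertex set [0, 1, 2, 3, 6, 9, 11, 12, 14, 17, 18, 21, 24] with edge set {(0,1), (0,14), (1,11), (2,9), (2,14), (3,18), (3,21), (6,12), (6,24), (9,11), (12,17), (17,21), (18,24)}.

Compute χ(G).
χ(G) = 3

Clique number ω(G) = 2 (lower bound: χ ≥ ω).
Odd cycle [3, 21, 17, 12, 6, 24, 18] needs 3 colors (χ ≥ 3).
The coloring below uses 3 colors, so χ(G) = 3.
A valid 3-coloring: color 1: [0, 2, 11, 12, 21, 24]; color 2: [1, 6, 9, 14, 17, 18]; color 3: [3].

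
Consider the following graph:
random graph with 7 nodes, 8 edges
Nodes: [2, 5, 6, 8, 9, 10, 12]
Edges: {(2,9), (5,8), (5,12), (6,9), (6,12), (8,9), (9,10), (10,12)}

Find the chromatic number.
Clique number ω(G) = 2 (lower bound: χ ≥ ω).
Odd cycle [9, 6, 12, 5, 8] needs 3 colors (χ ≥ 3).
The coloring below uses 3 colors, so χ(G) = 3.
A valid 3-coloring: color 1: [9, 12]; color 2: [2, 5, 6, 10]; color 3: [8].

χ(G) = 3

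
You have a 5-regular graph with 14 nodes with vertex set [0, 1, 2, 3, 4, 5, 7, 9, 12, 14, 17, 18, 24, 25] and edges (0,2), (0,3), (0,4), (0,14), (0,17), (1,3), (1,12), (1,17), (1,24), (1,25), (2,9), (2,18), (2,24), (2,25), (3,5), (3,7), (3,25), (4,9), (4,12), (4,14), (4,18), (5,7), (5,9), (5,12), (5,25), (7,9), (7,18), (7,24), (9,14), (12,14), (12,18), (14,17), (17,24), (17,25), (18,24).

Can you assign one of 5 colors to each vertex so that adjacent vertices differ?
A valid 5-coloring: color 1: [0, 7, 12, 25]; color 2: [1, 5, 14, 18]; color 3: [2, 3, 4, 17]; color 4: [9, 24].
(χ(G) = 4 ≤ 5.)

Yes, G is 5-colorable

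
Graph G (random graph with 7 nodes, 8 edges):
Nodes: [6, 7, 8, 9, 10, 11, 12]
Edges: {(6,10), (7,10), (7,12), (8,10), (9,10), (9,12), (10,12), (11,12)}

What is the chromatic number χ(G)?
Clique number ω(G) = 3 (lower bound: χ ≥ ω).
The clique on [9, 10, 12] has size 3, forcing χ ≥ 3, and the coloring below uses 3 colors, so χ(G) = 3.
A valid 3-coloring: color 1: [10, 11]; color 2: [6, 8, 12]; color 3: [7, 9].

χ(G) = 3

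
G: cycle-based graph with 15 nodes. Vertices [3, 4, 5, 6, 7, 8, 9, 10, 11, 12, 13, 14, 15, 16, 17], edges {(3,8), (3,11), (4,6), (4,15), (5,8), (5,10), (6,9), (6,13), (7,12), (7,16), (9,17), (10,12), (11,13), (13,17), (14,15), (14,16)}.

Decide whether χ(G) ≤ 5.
Yes, G is 5-colorable

A valid 5-coloring: color 1: [6, 8, 10, 11, 15, 16, 17]; color 2: [3, 4, 5, 7, 9, 13, 14]; color 3: [12].
(χ(G) = 3 ≤ 5.)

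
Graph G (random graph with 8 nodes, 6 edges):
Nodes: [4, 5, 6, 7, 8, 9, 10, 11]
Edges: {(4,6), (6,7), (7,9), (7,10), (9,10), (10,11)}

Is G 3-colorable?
A valid 3-coloring: color 1: [4, 5, 7, 8, 11]; color 2: [6, 10]; color 3: [9].
(χ(G) = 3 ≤ 3.)

Yes, G is 3-colorable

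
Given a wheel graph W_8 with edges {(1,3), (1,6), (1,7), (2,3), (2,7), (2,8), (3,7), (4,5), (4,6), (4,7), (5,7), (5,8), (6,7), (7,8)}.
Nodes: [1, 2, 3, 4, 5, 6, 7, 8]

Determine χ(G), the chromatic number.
Clique number ω(G) = 3 (lower bound: χ ≥ ω).
Odd cycle [8, 5, 4, 6, 1, 3, 2] needs 3 colors (χ ≥ 3).
Vertex 7 is adjacent to every vertex of [1, 2, 3, 4, 5, 6, 8], which already need 3 colors among themselves, so 7 needs a new color (χ ≥ 4).
The coloring below uses 4 colors, so χ(G) = 4.
A valid 4-coloring: color 1: [7]; color 2: [3, 4, 8]; color 3: [2, 5, 6]; color 4: [1].

χ(G) = 4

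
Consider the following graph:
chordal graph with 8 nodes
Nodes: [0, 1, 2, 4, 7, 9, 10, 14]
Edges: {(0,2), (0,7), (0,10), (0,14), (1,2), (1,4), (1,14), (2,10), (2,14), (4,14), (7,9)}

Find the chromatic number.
Clique number ω(G) = 3 (lower bound: χ ≥ ω).
The clique on [0, 2, 10] has size 3, forcing χ ≥ 3, and the coloring below uses 3 colors, so χ(G) = 3.
A valid 3-coloring: color 1: [2, 4, 7]; color 2: [0, 1, 9]; color 3: [10, 14].

χ(G) = 3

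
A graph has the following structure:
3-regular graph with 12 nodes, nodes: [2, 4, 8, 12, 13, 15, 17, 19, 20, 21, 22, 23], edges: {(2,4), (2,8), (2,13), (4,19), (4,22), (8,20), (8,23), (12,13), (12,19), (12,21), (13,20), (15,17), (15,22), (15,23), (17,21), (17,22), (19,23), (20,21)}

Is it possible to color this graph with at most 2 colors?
The clique on vertices [15, 17, 22] has size 3 > 2, so it alone needs 3 colors.

No, G is not 2-colorable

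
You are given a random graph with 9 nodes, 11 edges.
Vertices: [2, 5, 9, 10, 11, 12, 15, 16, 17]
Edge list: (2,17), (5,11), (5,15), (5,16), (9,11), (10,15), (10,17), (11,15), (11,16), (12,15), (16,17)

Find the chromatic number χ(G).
χ(G) = 3

Clique number ω(G) = 3 (lower bound: χ ≥ ω).
The clique on [5, 11, 16] has size 3, forcing χ ≥ 3, and the coloring below uses 3 colors, so χ(G) = 3.
A valid 3-coloring: color 1: [11, 12, 17]; color 2: [2, 9, 15, 16]; color 3: [5, 10].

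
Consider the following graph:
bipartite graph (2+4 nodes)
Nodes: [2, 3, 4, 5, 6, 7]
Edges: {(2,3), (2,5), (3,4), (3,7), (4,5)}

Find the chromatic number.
χ(G) = 2

Clique number ω(G) = 2 (lower bound: χ ≥ ω).
The graph is bipartite (no odd cycle), so 2 colors suffice: χ(G) = 2.
A valid 2-coloring: color 1: [3, 5, 6]; color 2: [2, 4, 7].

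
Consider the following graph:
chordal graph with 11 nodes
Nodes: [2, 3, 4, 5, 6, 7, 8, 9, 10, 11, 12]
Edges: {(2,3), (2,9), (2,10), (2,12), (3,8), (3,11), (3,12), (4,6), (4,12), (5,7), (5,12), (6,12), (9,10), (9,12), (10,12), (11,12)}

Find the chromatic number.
χ(G) = 4

Clique number ω(G) = 4 (lower bound: χ ≥ ω).
The clique on [2, 9, 10, 12] has size 4, forcing χ ≥ 4, and the coloring below uses 4 colors, so χ(G) = 4.
A valid 4-coloring: color 1: [7, 8, 12]; color 2: [3, 4, 5, 10]; color 3: [2, 6, 11]; color 4: [9].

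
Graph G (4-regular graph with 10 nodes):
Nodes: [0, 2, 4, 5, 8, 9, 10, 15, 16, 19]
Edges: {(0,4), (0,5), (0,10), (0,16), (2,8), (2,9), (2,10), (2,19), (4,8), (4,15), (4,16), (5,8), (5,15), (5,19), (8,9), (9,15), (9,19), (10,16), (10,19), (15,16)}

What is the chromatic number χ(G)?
Clique number ω(G) = 3 (lower bound: χ ≥ ω).
The clique on [0, 10, 16] has size 3, forcing χ ≥ 3, and the coloring below uses 3 colors, so χ(G) = 3.
A valid 3-coloring: color 1: [0, 8, 15, 19]; color 2: [2, 5, 16]; color 3: [4, 9, 10].

χ(G) = 3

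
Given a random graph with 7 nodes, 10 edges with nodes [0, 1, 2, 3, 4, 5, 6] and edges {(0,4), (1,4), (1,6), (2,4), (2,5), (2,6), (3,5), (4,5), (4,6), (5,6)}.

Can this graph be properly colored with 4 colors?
A valid 4-coloring: color 1: [3, 4]; color 2: [0, 6]; color 3: [1, 5]; color 4: [2].
(χ(G) = 4 ≤ 4.)

Yes, G is 4-colorable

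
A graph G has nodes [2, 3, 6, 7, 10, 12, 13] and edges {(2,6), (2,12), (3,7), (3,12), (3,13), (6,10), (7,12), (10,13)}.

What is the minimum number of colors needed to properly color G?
χ(G) = 3

Clique number ω(G) = 3 (lower bound: χ ≥ ω).
The clique on [3, 7, 12] has size 3, forcing χ ≥ 3, and the coloring below uses 3 colors, so χ(G) = 3.
A valid 3-coloring: color 1: [6, 12, 13]; color 2: [2, 3, 10]; color 3: [7].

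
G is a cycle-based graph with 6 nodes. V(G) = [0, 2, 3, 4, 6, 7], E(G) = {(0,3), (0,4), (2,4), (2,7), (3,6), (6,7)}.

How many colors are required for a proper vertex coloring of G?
χ(G) = 2

Clique number ω(G) = 2 (lower bound: χ ≥ ω).
The graph is bipartite (no odd cycle), so 2 colors suffice: χ(G) = 2.
A valid 2-coloring: color 1: [3, 4, 7]; color 2: [0, 2, 6].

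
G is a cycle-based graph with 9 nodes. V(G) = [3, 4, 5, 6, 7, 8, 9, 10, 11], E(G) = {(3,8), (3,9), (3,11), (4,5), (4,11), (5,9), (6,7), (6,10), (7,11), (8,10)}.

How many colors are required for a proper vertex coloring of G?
χ(G) = 3

Clique number ω(G) = 2 (lower bound: χ ≥ ω).
Odd cycle [3, 11, 4, 5, 9] needs 3 colors (χ ≥ 3).
The coloring below uses 3 colors, so χ(G) = 3.
A valid 3-coloring: color 1: [3, 5, 7, 10]; color 2: [6, 8, 9, 11]; color 3: [4].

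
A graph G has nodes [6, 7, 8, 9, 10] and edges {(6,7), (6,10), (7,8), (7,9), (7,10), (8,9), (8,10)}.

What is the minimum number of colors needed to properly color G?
χ(G) = 3

Clique number ω(G) = 3 (lower bound: χ ≥ ω).
The clique on [7, 8, 9] has size 3, forcing χ ≥ 3, and the coloring below uses 3 colors, so χ(G) = 3.
A valid 3-coloring: color 1: [7]; color 2: [6, 8]; color 3: [9, 10].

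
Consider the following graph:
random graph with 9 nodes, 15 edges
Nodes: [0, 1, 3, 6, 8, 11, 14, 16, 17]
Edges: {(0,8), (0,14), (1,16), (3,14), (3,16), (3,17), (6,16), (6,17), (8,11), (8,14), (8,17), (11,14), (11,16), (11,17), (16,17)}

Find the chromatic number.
Clique number ω(G) = 3 (lower bound: χ ≥ ω).
The clique on [0, 8, 14] has size 3, forcing χ ≥ 3, and the coloring below uses 3 colors, so χ(G) = 3.
A valid 3-coloring: color 1: [8, 16]; color 2: [1, 14, 17]; color 3: [0, 3, 6, 11].

χ(G) = 3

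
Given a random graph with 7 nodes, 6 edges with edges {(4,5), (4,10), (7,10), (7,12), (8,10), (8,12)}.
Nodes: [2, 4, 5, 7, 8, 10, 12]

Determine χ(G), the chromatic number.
Clique number ω(G) = 2 (lower bound: χ ≥ ω).
The graph is bipartite (no odd cycle), so 2 colors suffice: χ(G) = 2.
A valid 2-coloring: color 1: [2, 5, 10, 12]; color 2: [4, 7, 8].

χ(G) = 2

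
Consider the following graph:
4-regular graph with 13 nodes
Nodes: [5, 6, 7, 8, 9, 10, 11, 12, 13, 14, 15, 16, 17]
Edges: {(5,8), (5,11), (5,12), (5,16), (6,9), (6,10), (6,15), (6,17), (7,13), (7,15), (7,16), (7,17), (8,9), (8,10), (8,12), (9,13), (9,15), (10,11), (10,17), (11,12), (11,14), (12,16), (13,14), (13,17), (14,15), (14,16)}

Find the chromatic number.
χ(G) = 3

Clique number ω(G) = 3 (lower bound: χ ≥ ω).
The clique on [5, 8, 12] has size 3, forcing χ ≥ 3, and the coloring below uses 3 colors, so χ(G) = 3.
A valid 3-coloring: color 1: [8, 11, 15, 16, 17]; color 2: [7, 9, 10, 12, 14]; color 3: [5, 6, 13].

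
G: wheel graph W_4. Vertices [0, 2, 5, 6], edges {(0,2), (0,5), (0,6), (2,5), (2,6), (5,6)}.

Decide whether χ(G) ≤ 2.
The clique on vertices [0, 2, 5, 6] has size 4 > 2, so it alone needs 4 colors.

No, G is not 2-colorable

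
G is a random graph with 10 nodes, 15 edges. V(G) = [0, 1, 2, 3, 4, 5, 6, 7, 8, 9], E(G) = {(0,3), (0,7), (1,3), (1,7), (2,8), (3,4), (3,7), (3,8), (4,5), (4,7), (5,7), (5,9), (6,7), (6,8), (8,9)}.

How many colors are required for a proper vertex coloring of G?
χ(G) = 3

Clique number ω(G) = 3 (lower bound: χ ≥ ω).
The clique on [0, 3, 7] has size 3, forcing χ ≥ 3, and the coloring below uses 3 colors, so χ(G) = 3.
A valid 3-coloring: color 1: [7, 8]; color 2: [2, 3, 5, 6]; color 3: [0, 1, 4, 9].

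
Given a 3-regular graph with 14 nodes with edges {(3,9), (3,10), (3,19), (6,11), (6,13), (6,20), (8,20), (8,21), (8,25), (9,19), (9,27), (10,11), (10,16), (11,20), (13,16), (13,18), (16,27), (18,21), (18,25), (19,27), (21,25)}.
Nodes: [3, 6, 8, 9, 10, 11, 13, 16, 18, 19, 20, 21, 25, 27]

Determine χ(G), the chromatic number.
χ(G) = 3

Clique number ω(G) = 3 (lower bound: χ ≥ ω).
The clique on [3, 9, 19] has size 3, forcing χ ≥ 3, and the coloring below uses 3 colors, so χ(G) = 3.
A valid 3-coloring: color 1: [8, 9, 11, 16, 18]; color 2: [3, 13, 20, 25, 27]; color 3: [6, 10, 19, 21].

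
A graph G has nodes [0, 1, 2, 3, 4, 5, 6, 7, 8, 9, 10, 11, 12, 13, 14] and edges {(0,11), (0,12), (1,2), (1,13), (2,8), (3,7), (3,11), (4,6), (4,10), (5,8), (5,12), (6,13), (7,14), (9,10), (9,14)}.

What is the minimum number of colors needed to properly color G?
Clique number ω(G) = 2 (lower bound: χ ≥ ω).
Odd cycle [7, 3, 11, 0, 12, 5, 8, 2, 1, 13, 6, 4, 10, 9, 14] needs 3 colors (χ ≥ 3).
The coloring below uses 3 colors, so χ(G) = 3.
A valid 3-coloring: color 1: [1, 6, 7, 8, 9, 11, 12]; color 2: [0, 2, 3, 4, 5, 13, 14]; color 3: [10].

χ(G) = 3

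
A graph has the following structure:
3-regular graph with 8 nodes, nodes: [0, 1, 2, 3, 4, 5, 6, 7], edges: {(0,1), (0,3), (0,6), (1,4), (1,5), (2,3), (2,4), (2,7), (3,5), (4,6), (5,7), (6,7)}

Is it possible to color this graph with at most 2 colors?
Odd cycle [4, 1, 5, 3, 2] needs 3 colors (χ ≥ 3).
Hence χ(G) ≥ 3 > 2, so no proper 2-coloring exists.

No, G is not 2-colorable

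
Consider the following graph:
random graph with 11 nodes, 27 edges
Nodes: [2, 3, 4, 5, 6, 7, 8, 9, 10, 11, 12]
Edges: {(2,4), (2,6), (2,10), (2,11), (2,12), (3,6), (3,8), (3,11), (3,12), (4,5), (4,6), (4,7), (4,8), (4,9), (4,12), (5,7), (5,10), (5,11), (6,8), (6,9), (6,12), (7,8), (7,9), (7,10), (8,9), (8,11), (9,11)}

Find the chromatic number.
χ(G) = 4

Clique number ω(G) = 4 (lower bound: χ ≥ ω).
The clique on [4, 6, 8, 9] has size 4, forcing χ ≥ 4, and the coloring below uses 4 colors, so χ(G) = 4.
A valid 4-coloring: color 1: [3, 4, 10]; color 2: [6, 7, 11]; color 3: [2, 5, 8]; color 4: [9, 12].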